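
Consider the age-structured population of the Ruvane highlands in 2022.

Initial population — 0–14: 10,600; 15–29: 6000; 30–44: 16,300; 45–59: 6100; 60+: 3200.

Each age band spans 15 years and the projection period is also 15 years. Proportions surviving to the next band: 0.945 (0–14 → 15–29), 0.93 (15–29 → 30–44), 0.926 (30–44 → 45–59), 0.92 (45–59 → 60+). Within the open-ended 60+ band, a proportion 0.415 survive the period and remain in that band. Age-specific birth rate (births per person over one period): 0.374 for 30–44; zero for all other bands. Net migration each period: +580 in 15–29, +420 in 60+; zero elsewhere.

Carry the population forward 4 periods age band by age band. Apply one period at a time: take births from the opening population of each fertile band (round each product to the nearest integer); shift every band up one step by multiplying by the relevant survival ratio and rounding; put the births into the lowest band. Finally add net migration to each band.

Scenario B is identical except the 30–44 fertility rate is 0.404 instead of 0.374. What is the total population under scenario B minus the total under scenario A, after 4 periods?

1175

[period 1]
Births: 16300 × 0.374 = 6096
15–29: 10600 × 0.945 = 10017
30–44: 6000 × 0.93 = 5580
45–59: 16300 × 0.926 = 15094
60+: 6100 × 0.92 + 3200 × 0.415 = 5612 + 1328 = 6940
Net migration: 15–29 + 580 → 10597; 60+ + 420 → 7360
→ [6096, 10597, 5580, 15094, 7360]
[period 2]
Births: 5580 × 0.374 = 2087
15–29: 6096 × 0.945 = 5761
30–44: 10597 × 0.93 = 9855
45–59: 5580 × 0.926 = 5167
60+: 15094 × 0.92 + 7360 × 0.415 = 13886 + 3054 = 16940
Net migration: 15–29 + 580 → 6341; 60+ + 420 → 17360
→ [2087, 6341, 9855, 5167, 17360]
[period 3]
Births: 9855 × 0.374 = 3686
15–29: 2087 × 0.945 = 1972
30–44: 6341 × 0.93 = 5897
45–59: 9855 × 0.926 = 9126
60+: 5167 × 0.92 + 17360 × 0.415 = 4754 + 7204 = 11958
Net migration: 15–29 + 580 → 2552; 60+ + 420 → 12378
→ [3686, 2552, 5897, 9126, 12378]
[period 4]
Births: 5897 × 0.374 = 2205
15–29: 3686 × 0.945 = 3483
30–44: 2552 × 0.93 = 2373
45–59: 5897 × 0.926 = 5461
60+: 9126 × 0.92 + 12378 × 0.415 = 8396 + 5137 = 13533
Net migration: 15–29 + 580 → 4063; 60+ + 420 → 13953
→ [2205, 4063, 2373, 5461, 13953]
Scenario A total after 4 periods: 28055
Scenario B projection —
[period 1]
Births: 16300 × 0.404 = 6585
15–29: 10600 × 0.945 = 10017
30–44: 6000 × 0.93 = 5580
45–59: 16300 × 0.926 = 15094
60+: 6100 × 0.92 + 3200 × 0.415 = 5612 + 1328 = 6940
Net migration: 15–29 + 580 → 10597; 60+ + 420 → 7360
→ [6585, 10597, 5580, 15094, 7360]
[period 2]
Births: 5580 × 0.404 = 2254
15–29: 6585 × 0.945 = 6223
30–44: 10597 × 0.93 = 9855
45–59: 5580 × 0.926 = 5167
60+: 15094 × 0.92 + 7360 × 0.415 = 13886 + 3054 = 16940
Net migration: 15–29 + 580 → 6803; 60+ + 420 → 17360
→ [2254, 6803, 9855, 5167, 17360]
[period 3]
Births: 9855 × 0.404 = 3981
15–29: 2254 × 0.945 = 2130
30–44: 6803 × 0.93 = 6327
45–59: 9855 × 0.926 = 9126
60+: 5167 × 0.92 + 17360 × 0.415 = 4754 + 7204 = 11958
Net migration: 15–29 + 580 → 2710; 60+ + 420 → 12378
→ [3981, 2710, 6327, 9126, 12378]
[period 4]
Births: 6327 × 0.404 = 2556
15–29: 3981 × 0.945 = 3762
30–44: 2710 × 0.93 = 2520
45–59: 6327 × 0.926 = 5859
60+: 9126 × 0.92 + 12378 × 0.415 = 8396 + 5137 = 13533
Net migration: 15–29 + 580 → 4342; 60+ + 420 → 13953
→ [2556, 4342, 2520, 5859, 13953]
Scenario B total after 4 periods: 29230
Difference B − A = 29230 − 28055 = 1175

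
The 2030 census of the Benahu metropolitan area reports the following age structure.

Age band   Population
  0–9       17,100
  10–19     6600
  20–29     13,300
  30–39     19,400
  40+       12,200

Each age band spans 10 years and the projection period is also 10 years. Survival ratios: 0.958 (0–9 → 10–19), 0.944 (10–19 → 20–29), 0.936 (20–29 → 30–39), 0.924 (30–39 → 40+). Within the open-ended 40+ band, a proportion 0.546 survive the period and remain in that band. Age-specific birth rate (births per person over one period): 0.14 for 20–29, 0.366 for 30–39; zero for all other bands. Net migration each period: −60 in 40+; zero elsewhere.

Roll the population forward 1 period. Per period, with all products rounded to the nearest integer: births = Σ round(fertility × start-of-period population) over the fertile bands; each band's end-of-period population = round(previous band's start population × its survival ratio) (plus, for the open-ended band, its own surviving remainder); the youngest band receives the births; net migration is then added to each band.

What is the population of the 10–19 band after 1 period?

16382

Numbering the bands 1..5 from youngest to oldest:
Period 1:
Births: 13300 × 0.14 = 1862  |  19400 × 0.366 = 7100 ⇒ total 8962
Band 2: 17100 × 0.958 = 16382
Band 3: 6600 × 0.944 = 6230
Band 4: 13300 × 0.936 = 12449
Band 5: 19400 × 0.924 + 12200 × 0.546 = 17926 + 6661 = 24587
Net migration: Band 5 − 60 → 24527
Giving 8962 / 16382 / 6230 / 12449 / 24527.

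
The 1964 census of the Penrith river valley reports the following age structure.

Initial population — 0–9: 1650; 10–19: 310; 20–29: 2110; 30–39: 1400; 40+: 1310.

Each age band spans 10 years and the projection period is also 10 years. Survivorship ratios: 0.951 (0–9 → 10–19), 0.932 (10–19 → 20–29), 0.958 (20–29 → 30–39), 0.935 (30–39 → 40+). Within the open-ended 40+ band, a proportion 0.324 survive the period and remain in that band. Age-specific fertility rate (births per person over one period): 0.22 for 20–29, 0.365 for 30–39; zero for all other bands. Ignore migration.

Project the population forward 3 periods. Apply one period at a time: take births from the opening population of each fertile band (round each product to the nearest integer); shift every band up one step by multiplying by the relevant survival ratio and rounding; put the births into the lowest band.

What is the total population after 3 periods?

Let band 1 be 0–9 through band 5 = 40+.
[period 1]
Births: 2110 × 0.22 = 464  |  1400 × 0.365 = 511 — total 975
Band 2: 1650 × 0.951 = 1569
Band 3: 310 × 0.932 = 289
Band 4: 2110 × 0.958 = 2021
Band 5: 1400 × 0.935 + 1310 × 0.324 = 1309 + 424 = 1733
Population now: 0–9=975, 10–19=1569, 20–29=289, 30–39=2021, 40+=1733
[period 2]
Births: 289 × 0.22 = 64  |  2021 × 0.365 = 738 — total 802
Band 2: 975 × 0.951 = 927
Band 3: 1569 × 0.932 = 1462
Band 4: 289 × 0.958 = 277
Band 5: 2021 × 0.935 + 1733 × 0.324 = 1890 + 561 = 2451
Population now: 0–9=802, 10–19=927, 20–29=1462, 30–39=277, 40+=2451
[period 3]
Births: 1462 × 0.22 = 322  |  277 × 0.365 = 101 — total 423
Band 2: 802 × 0.951 = 763
Band 3: 927 × 0.932 = 864
Band 4: 1462 × 0.958 = 1401
Band 5: 277 × 0.935 + 2451 × 0.324 = 259 + 794 = 1053
Population now: 0–9=423, 10–19=763, 20–29=864, 30–39=1401, 40+=1053
Total after period 3: 423 + 763 + 864 + 1401 + 1053 = 4504

4504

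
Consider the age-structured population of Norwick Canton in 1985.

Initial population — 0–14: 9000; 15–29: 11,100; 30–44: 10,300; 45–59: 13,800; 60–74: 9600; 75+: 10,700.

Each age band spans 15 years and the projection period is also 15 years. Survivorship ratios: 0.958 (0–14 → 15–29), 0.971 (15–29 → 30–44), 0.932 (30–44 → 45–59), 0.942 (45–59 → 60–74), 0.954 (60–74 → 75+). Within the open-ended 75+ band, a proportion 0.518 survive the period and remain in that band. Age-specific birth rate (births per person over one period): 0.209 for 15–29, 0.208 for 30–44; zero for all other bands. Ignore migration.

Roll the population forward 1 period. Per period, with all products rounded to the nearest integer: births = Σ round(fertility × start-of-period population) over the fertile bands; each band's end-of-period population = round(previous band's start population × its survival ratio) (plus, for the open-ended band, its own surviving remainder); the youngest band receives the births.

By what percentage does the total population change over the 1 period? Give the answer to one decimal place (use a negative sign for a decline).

After projecting period 1:
Births: 11100 × 0.209 = 2320, 10300 × 0.208 = 2142 — total 4462
15–29: 9000 × 0.958 = 8622
30–44: 11100 × 0.971 = 10778
45–59: 10300 × 0.932 = 9600
60–74: 13800 × 0.942 = 13000
75+: 9600 × 0.954 + 10700 × 0.518 = 9158 + 5543 = 14701
End of period: [4462, 8622, 10778, 9600, 13000, 14701]
Total: 64500 → 61163; change = -3337; percentage change = -5.2%

-5.2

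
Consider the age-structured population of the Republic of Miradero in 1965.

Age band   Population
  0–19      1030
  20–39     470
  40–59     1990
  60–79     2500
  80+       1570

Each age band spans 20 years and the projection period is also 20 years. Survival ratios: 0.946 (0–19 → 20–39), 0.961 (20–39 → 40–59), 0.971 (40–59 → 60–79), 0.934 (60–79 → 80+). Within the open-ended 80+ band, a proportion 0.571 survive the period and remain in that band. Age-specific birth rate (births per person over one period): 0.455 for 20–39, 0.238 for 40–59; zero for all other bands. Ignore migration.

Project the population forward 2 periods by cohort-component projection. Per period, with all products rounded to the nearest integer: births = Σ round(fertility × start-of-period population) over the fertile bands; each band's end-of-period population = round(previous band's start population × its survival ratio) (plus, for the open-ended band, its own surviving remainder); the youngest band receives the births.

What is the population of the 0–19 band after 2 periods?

551

[period 1]
Births: 470 × 0.455 = 214  |  1990 × 0.238 = 474 — total 688
20–39: 1030 × 0.946 = 974
40–59: 470 × 0.961 = 452
60–79: 1990 × 0.971 = 1932
80+: 2500 × 0.934 + 1570 × 0.571 = 2335 + 896 = 3231
Giving 688 / 974 / 452 / 1932 / 3231.
[period 2]
Births: 974 × 0.455 = 443  |  452 × 0.238 = 108 — total 551
20–39: 688 × 0.946 = 651
40–59: 974 × 0.961 = 936
60–79: 452 × 0.971 = 439
80+: 1932 × 0.934 + 3231 × 0.571 = 1804 + 1845 = 3649
Giving 551 / 651 / 936 / 439 / 3649.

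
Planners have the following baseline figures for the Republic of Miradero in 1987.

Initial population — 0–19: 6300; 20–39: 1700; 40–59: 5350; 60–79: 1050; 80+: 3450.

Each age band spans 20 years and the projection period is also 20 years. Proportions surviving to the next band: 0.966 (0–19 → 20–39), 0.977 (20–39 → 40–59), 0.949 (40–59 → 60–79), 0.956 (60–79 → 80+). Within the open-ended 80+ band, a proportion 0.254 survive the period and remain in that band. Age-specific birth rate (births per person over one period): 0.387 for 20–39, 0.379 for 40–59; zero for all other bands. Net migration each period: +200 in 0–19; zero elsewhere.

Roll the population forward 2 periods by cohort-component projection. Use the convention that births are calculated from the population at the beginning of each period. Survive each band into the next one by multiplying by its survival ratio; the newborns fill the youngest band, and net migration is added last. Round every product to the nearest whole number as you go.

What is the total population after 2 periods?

After projecting period 1:
Births: 1700 × 0.387 = 658  |  5350 × 0.379 = 2028 ⇒ total 2686
20–39: 6300 × 0.966 = 6086
40–59: 1700 × 0.977 = 1661
60–79: 5350 × 0.949 = 5077
80+: 1050 × 0.956 + 3450 × 0.254 = 1004 + 876 = 1880
Net migration: 0–19 + 200 → 2886
End of period: [2886, 6086, 1661, 5077, 1880]
After projecting period 2:
Births: 6086 × 0.387 = 2355  |  1661 × 0.379 = 630 ⇒ total 2985
20–39: 2886 × 0.966 = 2788
40–59: 6086 × 0.977 = 5946
60–79: 1661 × 0.949 = 1576
80+: 5077 × 0.956 + 1880 × 0.254 = 4854 + 478 = 5332
Net migration: 0–19 + 200 → 3185
End of period: [3185, 2788, 5946, 1576, 5332]
Total after period 2: 3185 + 2788 + 5946 + 1576 + 5332 = 18827

18827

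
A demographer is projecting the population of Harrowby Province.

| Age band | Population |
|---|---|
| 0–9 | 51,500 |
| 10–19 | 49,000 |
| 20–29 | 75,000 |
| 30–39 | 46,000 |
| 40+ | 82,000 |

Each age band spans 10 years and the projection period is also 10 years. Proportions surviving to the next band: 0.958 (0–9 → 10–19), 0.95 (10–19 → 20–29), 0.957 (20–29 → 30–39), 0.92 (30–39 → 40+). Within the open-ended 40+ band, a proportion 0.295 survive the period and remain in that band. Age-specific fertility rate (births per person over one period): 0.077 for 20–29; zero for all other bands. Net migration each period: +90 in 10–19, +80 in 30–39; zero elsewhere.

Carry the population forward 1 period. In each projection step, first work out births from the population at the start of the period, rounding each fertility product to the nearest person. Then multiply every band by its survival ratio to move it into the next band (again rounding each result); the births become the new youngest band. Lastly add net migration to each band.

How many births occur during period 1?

5775

Let group 1 be 0–9 through group 5 = 40+.
[period 1]
Births: 75000 × 0.077 = 5775
Group 2: 51500 × 0.958 = 49337
Group 3: 49000 × 0.95 = 46550
Group 4: 75000 × 0.957 = 71775
Group 5: 46000 × 0.92 + 82000 × 0.295 = 42320 + 24190 = 66510
Net migration: Group 2 + 90 → 49427; Group 4 + 80 → 71855
Giving 5775 / 49427 / 46550 / 71855 / 66510.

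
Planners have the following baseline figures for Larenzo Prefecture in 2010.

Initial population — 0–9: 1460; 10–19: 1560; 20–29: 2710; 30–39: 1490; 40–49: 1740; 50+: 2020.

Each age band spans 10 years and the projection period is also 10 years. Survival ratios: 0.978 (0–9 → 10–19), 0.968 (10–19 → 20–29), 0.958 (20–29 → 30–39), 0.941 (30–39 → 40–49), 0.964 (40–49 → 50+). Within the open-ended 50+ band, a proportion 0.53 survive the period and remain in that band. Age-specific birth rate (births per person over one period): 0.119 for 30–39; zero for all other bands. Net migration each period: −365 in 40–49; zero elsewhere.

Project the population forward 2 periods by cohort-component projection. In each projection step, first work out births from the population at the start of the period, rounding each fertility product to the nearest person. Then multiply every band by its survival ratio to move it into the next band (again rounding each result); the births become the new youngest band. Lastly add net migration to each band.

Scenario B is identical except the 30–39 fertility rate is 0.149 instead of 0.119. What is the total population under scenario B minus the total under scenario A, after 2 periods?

[period 1]
Births: 1490 × 0.119 = 177
10–19: 1460 × 0.978 = 1428
20–29: 1560 × 0.968 = 1510
30–39: 2710 × 0.958 = 2596
40–49: 1490 × 0.941 = 1402
50+: 1740 × 0.964 + 2020 × 0.53 = 1677 + 1071 = 2748
Net migration: 40–49 − 365 → 1037
Population now: 0–9=177, 10–19=1428, 20–29=1510, 30–39=2596, 40–49=1037, 50+=2748
[period 2]
Births: 2596 × 0.119 = 309
10–19: 177 × 0.978 = 173
20–29: 1428 × 0.968 = 1382
30–39: 1510 × 0.958 = 1447
40–49: 2596 × 0.941 = 2443
50+: 1037 × 0.964 + 2748 × 0.53 = 1000 + 1456 = 2456
Net migration: 40–49 − 365 → 2078
Population now: 0–9=309, 10–19=173, 20–29=1382, 30–39=1447, 40–49=2078, 50+=2456
Scenario A total after 2 periods: 7845
Scenario B projection —
[period 1]
Births: 1490 × 0.149 = 222
10–19: 1460 × 0.978 = 1428
20–29: 1560 × 0.968 = 1510
30–39: 2710 × 0.958 = 2596
40–49: 1490 × 0.941 = 1402
50+: 1740 × 0.964 + 2020 × 0.53 = 1677 + 1071 = 2748
Net migration: 40–49 − 365 → 1037
Population now: 0–9=222, 10–19=1428, 20–29=1510, 30–39=2596, 40–49=1037, 50+=2748
[period 2]
Births: 2596 × 0.149 = 387
10–19: 222 × 0.978 = 217
20–29: 1428 × 0.968 = 1382
30–39: 1510 × 0.958 = 1447
40–49: 2596 × 0.941 = 2443
50+: 1037 × 0.964 + 2748 × 0.53 = 1000 + 1456 = 2456
Net migration: 40–49 − 365 → 2078
Population now: 0–9=387, 10–19=217, 20–29=1382, 30–39=1447, 40–49=2078, 50+=2456
Scenario B total after 2 periods: 7967
Difference B − A = 7967 − 7845 = 122

122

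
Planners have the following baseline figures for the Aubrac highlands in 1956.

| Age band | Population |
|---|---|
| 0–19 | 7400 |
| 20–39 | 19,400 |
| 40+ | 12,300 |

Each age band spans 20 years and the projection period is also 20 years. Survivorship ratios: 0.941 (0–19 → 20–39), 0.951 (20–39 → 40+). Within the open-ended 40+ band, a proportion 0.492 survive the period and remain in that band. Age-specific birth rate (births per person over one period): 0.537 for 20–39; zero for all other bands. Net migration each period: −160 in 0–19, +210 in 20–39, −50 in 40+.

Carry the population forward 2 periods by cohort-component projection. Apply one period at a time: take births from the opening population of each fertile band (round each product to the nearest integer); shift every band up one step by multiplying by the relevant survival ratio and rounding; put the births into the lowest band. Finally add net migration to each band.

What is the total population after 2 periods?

32357

Call the groups 1 to 3, youngest first.
— Period 1 —
Births: 19400 × 0.537 = 10418
Group 2: 7400 × 0.941 = 6963
Group 3: 19400 × 0.951 + 12300 × 0.492 = 18449 + 6052 = 24501
Net migration: Group 1 − 160 → 10258; Group 2 + 210 → 7173; Group 3 − 50 → 24451
Giving 10258 / 7173 / 24451.
— Period 2 —
Births: 7173 × 0.537 = 3852
Group 2: 10258 × 0.941 = 9653
Group 3: 7173 × 0.951 + 24451 × 0.492 = 6822 + 12030 = 18852
Net migration: Group 1 − 160 → 3692; Group 2 + 210 → 9863; Group 3 − 50 → 18802
Giving 3692 / 9863 / 18802.
Total after period 2: 3692 + 9863 + 18802 = 32357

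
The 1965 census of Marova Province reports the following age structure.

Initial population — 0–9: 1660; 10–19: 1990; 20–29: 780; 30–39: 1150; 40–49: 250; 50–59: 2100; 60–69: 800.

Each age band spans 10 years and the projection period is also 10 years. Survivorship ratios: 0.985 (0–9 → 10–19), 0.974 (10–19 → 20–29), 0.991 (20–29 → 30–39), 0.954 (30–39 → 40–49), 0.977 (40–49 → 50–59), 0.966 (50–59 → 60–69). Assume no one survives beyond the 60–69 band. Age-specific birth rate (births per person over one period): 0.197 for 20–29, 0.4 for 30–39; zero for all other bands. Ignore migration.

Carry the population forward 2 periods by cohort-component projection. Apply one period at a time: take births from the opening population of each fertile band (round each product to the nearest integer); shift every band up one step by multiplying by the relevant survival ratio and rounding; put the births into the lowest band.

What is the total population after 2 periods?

6854

[period 1]
Births: 780 × 0.197 = 154  |  1150 × 0.4 = 460 — total 614
10–19: 1660 × 0.985 = 1635
20–29: 1990 × 0.974 = 1938
30–39: 780 × 0.991 = 773
40–49: 1150 × 0.954 = 1097
50–59: 250 × 0.977 = 244
60–69: 2100 × 0.966 = 2029
Population now: 0–9=614, 10–19=1635, 20–29=1938, 30–39=773, 40–49=1097, 50–59=244, 60–69=2029
[period 2]
Births: 1938 × 0.197 = 382  |  773 × 0.4 = 309 — total 691
10–19: 614 × 0.985 = 605
20–29: 1635 × 0.974 = 1592
30–39: 1938 × 0.991 = 1921
40–49: 773 × 0.954 = 737
50–59: 1097 × 0.977 = 1072
60–69: 244 × 0.966 = 236
Population now: 0–9=691, 10–19=605, 20–29=1592, 30–39=1921, 40–49=737, 50–59=1072, 60–69=236
Total after period 2: 691 + 605 + 1592 + 1921 + 737 + 1072 + 236 = 6854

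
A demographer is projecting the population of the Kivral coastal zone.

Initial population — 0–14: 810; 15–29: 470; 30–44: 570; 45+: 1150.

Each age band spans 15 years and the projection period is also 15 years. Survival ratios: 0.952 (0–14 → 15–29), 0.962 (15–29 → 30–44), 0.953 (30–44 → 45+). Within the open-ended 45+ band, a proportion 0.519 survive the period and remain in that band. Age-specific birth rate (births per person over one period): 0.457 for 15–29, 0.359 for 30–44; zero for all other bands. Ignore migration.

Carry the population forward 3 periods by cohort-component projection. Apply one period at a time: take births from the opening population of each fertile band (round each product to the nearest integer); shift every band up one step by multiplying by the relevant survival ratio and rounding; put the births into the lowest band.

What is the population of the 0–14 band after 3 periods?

449

Numbering the bands 1..4 from youngest to oldest:
After projecting period 1:
Births: 470 * 0.457 = 215  |  570 * 0.359 = 205 ⇒ total 420
Band 2: 810 * 0.952 = 771
Band 3: 470 * 0.962 = 452
Band 4: 570 * 0.953 + 1150 * 0.519 = 543 + 597 = 1140
End of period: [420, 771, 452, 1140]
After projecting period 2:
Births: 771 * 0.457 = 352  |  452 * 0.359 = 162 ⇒ total 514
Band 2: 420 * 0.952 = 400
Band 3: 771 * 0.962 = 742
Band 4: 452 * 0.953 + 1140 * 0.519 = 431 + 592 = 1023
End of period: [514, 400, 742, 1023]
After projecting period 3:
Births: 400 * 0.457 = 183  |  742 * 0.359 = 266 ⇒ total 449
Band 2: 514 * 0.952 = 489
Band 3: 400 * 0.962 = 385
Band 4: 742 * 0.953 + 1023 * 0.519 = 707 + 531 = 1238
End of period: [449, 489, 385, 1238]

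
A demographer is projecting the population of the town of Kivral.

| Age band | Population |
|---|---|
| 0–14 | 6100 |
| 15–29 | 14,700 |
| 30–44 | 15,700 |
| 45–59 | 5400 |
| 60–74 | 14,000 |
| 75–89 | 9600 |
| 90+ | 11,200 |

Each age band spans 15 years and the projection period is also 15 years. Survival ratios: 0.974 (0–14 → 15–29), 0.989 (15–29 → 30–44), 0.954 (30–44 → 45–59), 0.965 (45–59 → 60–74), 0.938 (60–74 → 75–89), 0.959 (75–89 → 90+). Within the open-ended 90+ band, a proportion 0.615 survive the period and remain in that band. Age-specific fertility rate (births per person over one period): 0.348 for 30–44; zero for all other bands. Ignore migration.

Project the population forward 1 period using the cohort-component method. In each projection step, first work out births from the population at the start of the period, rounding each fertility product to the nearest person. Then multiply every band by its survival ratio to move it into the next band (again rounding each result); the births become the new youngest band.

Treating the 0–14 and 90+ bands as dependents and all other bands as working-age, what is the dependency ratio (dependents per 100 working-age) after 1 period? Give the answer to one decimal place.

Numbering the bands 1..7 from youngest to oldest:
[period 1]
Births: 15700 * 0.348 = 5464
Band 2: 6100 * 0.974 = 5941
Band 3: 14700 * 0.989 = 14538
Band 4: 15700 * 0.954 = 14978
Band 5: 5400 * 0.965 = 5211
Band 6: 14000 * 0.938 = 13132
Band 7: 9600 * 0.959 + 11200 * 0.615 = 9206 + 6888 = 16094
Giving 5464 / 5941 / 14538 / 14978 / 5211 / 13132 / 16094.
Dependents (band 0–14 + band 90+) = 5464 + 16094 = 21558; working-age = 53800; ratio = 21558/53800 × 100 = 40.1

40.1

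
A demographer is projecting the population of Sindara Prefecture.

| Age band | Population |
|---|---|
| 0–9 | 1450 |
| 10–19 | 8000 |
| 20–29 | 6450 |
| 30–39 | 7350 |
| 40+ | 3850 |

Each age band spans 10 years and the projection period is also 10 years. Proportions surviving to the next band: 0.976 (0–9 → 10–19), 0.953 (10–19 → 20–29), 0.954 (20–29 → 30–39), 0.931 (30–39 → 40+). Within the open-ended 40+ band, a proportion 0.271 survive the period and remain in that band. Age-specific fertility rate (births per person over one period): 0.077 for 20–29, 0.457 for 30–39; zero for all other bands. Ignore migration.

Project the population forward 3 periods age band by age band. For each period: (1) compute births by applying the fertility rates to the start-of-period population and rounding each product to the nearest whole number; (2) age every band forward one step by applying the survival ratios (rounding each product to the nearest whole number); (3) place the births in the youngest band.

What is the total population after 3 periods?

Numbering the bands 1..5 from youngest to oldest:
[period 1]
Births: 6450 × 0.077 = 497  |  7350 × 0.457 = 3359 ⇒ total 3856
Band 2: 1450 × 0.976 = 1415
Band 3: 8000 × 0.953 = 7624
Band 4: 6450 × 0.954 = 6153
Band 5: 7350 × 0.931 + 3850 × 0.271 = 6843 + 1043 = 7886
Population now: 0–9=3856, 10–19=1415, 20–29=7624, 30–39=6153, 40+=7886
[period 2]
Births: 7624 × 0.077 = 587  |  6153 × 0.457 = 2812 ⇒ total 3399
Band 2: 3856 × 0.976 = 3763
Band 3: 1415 × 0.953 = 1348
Band 4: 7624 × 0.954 = 7273
Band 5: 6153 × 0.931 + 7886 × 0.271 = 5728 + 2137 = 7865
Population now: 0–9=3399, 10–19=3763, 20–29=1348, 30–39=7273, 40+=7865
[period 3]
Births: 1348 × 0.077 = 104  |  7273 × 0.457 = 3324 ⇒ total 3428
Band 2: 3399 × 0.976 = 3317
Band 3: 3763 × 0.953 = 3586
Band 4: 1348 × 0.954 = 1286
Band 5: 7273 × 0.931 + 7865 × 0.271 = 6771 + 2131 = 8902
Population now: 0–9=3428, 10–19=3317, 20–29=3586, 30–39=1286, 40+=8902
Total after period 3: 3428 + 3317 + 3586 + 1286 + 8902 = 20519

20519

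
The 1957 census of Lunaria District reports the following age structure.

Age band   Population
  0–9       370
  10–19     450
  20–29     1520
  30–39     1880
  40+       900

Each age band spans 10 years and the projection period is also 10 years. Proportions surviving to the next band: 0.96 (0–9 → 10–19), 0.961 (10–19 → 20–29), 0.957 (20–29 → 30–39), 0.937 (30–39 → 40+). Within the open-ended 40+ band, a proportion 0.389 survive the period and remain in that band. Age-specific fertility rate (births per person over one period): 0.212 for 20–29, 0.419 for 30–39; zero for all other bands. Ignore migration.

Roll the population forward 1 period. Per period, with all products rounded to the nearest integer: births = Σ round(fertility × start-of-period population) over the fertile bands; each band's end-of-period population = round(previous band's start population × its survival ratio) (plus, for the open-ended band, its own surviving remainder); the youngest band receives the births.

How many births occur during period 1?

Call the groups 1 to 5, youngest first.
[period 1]
Births: 1520 * 0.212 = 322, 1880 * 0.419 = 788 → 1110
Group 2: 370 * 0.96 = 355
Group 3: 450 * 0.961 = 432
Group 4: 1520 * 0.957 = 1455
Group 5: 1880 * 0.937 + 900 * 0.389 = 1762 + 350 = 2112
Population now: 0–9=1110, 10–19=355, 20–29=432, 30–39=1455, 40+=2112

1110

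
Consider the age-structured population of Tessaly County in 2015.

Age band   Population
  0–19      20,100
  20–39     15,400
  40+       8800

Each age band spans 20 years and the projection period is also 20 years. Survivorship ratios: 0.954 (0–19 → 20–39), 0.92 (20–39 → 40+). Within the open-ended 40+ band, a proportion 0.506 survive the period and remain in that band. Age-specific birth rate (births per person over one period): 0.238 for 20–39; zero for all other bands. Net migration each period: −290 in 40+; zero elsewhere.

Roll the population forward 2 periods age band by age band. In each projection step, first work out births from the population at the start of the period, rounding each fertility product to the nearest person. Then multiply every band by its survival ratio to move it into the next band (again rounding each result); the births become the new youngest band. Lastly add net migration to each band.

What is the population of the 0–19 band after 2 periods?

4564

Let band 1 be 0–19 through band 3 = 40+.
Period 1.
Births: 15400 × 0.238 = 3665
Band 2: 20100 × 0.954 = 19175
Band 3: 15400 × 0.92 + 8800 × 0.506 = 14168 + 4453 = 18621
Net migration: Band 3 − 290 → 18331
Giving 3665 / 19175 / 18331.
Period 2.
Births: 19175 × 0.238 = 4564
Band 2: 3665 × 0.954 = 3496
Band 3: 19175 × 0.92 + 18331 × 0.506 = 17641 + 9275 = 26916
Net migration: Band 3 − 290 → 26626
Giving 4564 / 3496 / 26626.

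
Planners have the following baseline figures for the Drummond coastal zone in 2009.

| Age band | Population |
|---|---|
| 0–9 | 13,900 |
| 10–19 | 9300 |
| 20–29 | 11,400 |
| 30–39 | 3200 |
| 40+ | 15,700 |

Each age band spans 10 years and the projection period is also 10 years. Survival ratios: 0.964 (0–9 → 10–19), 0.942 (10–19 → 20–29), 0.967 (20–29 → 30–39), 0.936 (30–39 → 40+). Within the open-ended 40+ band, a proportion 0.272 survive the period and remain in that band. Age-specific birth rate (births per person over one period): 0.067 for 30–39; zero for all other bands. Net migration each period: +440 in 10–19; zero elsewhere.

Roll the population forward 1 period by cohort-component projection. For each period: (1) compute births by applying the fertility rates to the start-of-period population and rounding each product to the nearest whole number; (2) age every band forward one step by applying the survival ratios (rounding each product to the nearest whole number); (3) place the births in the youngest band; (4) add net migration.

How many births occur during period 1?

214

Period 1.
Births: 3200 * 0.067 = 214
10–19: 13900 * 0.964 = 13400
20–29: 9300 * 0.942 = 8761
30–39: 11400 * 0.967 = 11024
40+: 3200 * 0.936 + 15700 * 0.272 = 2995 + 4270 = 7265
Net migration: 10–19 + 440 → 13840
Population now: 0–9=214, 10–19=13840, 20–29=8761, 30–39=11024, 40+=7265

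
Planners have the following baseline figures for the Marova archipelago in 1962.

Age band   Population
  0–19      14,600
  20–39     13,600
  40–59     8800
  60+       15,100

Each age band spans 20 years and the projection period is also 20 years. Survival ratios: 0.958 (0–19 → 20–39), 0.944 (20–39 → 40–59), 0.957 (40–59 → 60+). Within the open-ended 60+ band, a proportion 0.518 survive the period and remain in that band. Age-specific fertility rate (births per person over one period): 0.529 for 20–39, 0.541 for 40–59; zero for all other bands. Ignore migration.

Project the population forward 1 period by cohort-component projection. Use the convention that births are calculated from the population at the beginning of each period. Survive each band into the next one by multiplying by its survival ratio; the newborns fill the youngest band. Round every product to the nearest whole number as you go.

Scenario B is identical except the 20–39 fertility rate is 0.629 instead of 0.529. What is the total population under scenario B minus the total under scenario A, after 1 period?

1360

Numbering the bands 1..4 from youngest to oldest:
After projecting period 1:
Births: 13600 × 0.529 = 7194  |  8800 × 0.541 = 4761 → 11955
Band 2: 14600 × 0.958 = 13987
Band 3: 13600 × 0.944 = 12838
Band 4: 8800 × 0.957 + 15100 × 0.518 = 8422 + 7822 = 16244
End of period: [11955, 13987, 12838, 16244]
Scenario A total after 1 period: 55024
Scenario B projection —
After projecting period 1:
Births: 13600 × 0.629 = 8554  |  8800 × 0.541 = 4761 → 13315
Band 2: 14600 × 0.958 = 13987
Band 3: 13600 × 0.944 = 12838
Band 4: 8800 × 0.957 + 15100 × 0.518 = 8422 + 7822 = 16244
End of period: [13315, 13987, 12838, 16244]
Scenario B total after 1 period: 56384
Difference B − A = 56384 − 55024 = 1360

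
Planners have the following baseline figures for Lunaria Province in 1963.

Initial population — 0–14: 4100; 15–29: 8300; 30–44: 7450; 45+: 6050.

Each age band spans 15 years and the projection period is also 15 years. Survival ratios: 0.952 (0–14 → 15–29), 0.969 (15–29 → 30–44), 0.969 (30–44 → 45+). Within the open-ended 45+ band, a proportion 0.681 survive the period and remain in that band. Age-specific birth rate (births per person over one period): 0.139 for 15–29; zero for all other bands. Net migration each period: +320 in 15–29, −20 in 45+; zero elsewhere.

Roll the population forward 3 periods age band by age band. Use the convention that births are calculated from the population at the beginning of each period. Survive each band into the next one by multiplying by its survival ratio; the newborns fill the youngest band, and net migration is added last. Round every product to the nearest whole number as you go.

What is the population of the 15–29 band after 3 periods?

879

Period 1.
Births: 8300 × 0.139 = 1154
15–29: 4100 × 0.952 = 3903
30–44: 8300 × 0.969 = 8043
45+: 7450 × 0.969 + 6050 × 0.681 = 7219 + 4120 = 11339
Net migration: 15–29 + 320 → 4223; 45+ − 20 → 11319
Giving 1154 / 4223 / 8043 / 11319.
Period 2.
Births: 4223 × 0.139 = 587
15–29: 1154 × 0.952 = 1099
30–44: 4223 × 0.969 = 4092
45+: 8043 × 0.969 + 11319 × 0.681 = 7794 + 7708 = 15502
Net migration: 15–29 + 320 → 1419; 45+ − 20 → 15482
Giving 587 / 1419 / 4092 / 15482.
Period 3.
Births: 1419 × 0.139 = 197
15–29: 587 × 0.952 = 559
30–44: 1419 × 0.969 = 1375
45+: 4092 × 0.969 + 15482 × 0.681 = 3965 + 10543 = 14508
Net migration: 15–29 + 320 → 879; 45+ − 20 → 14488
Giving 197 / 879 / 1375 / 14488.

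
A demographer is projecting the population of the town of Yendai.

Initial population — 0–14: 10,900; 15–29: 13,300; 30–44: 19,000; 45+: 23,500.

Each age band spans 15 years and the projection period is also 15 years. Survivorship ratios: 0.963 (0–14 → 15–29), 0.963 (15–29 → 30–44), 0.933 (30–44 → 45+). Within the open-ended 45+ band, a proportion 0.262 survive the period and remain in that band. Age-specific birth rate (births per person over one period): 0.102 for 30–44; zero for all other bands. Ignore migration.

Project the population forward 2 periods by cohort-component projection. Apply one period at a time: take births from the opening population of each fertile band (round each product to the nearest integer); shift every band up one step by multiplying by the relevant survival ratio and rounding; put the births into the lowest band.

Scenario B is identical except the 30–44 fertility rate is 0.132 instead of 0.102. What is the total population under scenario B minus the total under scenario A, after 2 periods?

934

Period 1:
Births: 19000 × 0.102 = 1938
15–29: 10900 × 0.963 = 10497
30–44: 13300 × 0.963 = 12808
45+: 19000 × 0.933 + 23500 × 0.262 = 17727 + 6157 = 23884
→ [1938, 10497, 12808, 23884]
Period 2:
Births: 12808 × 0.102 = 1306
15–29: 1938 × 0.963 = 1866
30–44: 10497 × 0.963 = 10109
45+: 12808 × 0.933 + 23884 × 0.262 = 11950 + 6258 = 18208
→ [1306, 1866, 10109, 18208]
Scenario A total after 2 periods: 31489
Scenario B projection —
Period 1:
Births: 19000 × 0.132 = 2508
15–29: 10900 × 0.963 = 10497
30–44: 13300 × 0.963 = 12808
45+: 19000 × 0.933 + 23500 × 0.262 = 17727 + 6157 = 23884
→ [2508, 10497, 12808, 23884]
Period 2:
Births: 12808 × 0.132 = 1691
15–29: 2508 × 0.963 = 2415
30–44: 10497 × 0.963 = 10109
45+: 12808 × 0.933 + 23884 × 0.262 = 11950 + 6258 = 18208
→ [1691, 2415, 10109, 18208]
Scenario B total after 2 periods: 32423
Difference B − A = 32423 − 31489 = 934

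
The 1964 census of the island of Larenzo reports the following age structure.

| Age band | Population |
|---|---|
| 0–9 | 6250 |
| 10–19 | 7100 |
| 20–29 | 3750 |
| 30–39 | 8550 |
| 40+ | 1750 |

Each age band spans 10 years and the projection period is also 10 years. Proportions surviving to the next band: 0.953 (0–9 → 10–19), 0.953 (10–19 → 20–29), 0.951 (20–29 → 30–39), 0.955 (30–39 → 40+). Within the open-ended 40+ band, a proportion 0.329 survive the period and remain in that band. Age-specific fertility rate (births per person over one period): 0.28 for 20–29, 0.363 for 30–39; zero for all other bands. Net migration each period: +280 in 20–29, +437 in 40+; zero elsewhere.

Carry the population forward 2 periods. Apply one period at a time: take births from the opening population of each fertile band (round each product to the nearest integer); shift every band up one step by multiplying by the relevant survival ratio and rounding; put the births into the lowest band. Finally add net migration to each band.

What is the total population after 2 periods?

26746

[period 1]
Births: 3750 * 0.28 = 1050 ; 8550 * 0.363 = 3104 ⇒ total 4154
10–19: 6250 * 0.953 = 5956
20–29: 7100 * 0.953 = 6766
30–39: 3750 * 0.951 = 3566
40+: 8550 * 0.955 + 1750 * 0.329 = 8165 + 576 = 8741
Net migration: 20–29 + 280 → 7046; 40+ + 437 → 9178
→ [4154, 5956, 7046, 3566, 9178]
[period 2]
Births: 7046 * 0.28 = 1973 ; 3566 * 0.363 = 1294 ⇒ total 3267
10–19: 4154 * 0.953 = 3959
20–29: 5956 * 0.953 = 5676
30–39: 7046 * 0.951 = 6701
40+: 3566 * 0.955 + 9178 * 0.329 = 3406 + 3020 = 6426
Net migration: 20–29 + 280 → 5956; 40+ + 437 → 6863
→ [3267, 3959, 5956, 6701, 6863]
Total after period 2: 3267 + 3959 + 5956 + 6701 + 6863 = 26746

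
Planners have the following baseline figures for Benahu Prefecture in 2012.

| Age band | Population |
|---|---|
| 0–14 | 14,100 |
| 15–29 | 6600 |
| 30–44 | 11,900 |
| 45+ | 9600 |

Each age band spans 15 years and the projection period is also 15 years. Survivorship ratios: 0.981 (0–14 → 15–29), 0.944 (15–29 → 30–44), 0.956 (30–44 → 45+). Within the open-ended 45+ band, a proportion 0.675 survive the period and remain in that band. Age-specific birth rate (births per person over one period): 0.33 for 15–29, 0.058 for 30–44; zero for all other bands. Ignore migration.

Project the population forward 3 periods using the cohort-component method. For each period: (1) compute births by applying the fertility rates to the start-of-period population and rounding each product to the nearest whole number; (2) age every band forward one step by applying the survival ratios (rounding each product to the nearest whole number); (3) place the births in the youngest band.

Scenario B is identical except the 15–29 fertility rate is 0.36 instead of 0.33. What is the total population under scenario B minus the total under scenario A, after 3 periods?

746

Period 1:
Births: 6600 * 0.33 = 2178  |  11900 * 0.058 = 690 → 2868
15–29: 14100 * 0.981 = 13832
30–44: 6600 * 0.944 = 6230
45+: 11900 * 0.956 + 9600 * 0.675 = 11376 + 6480 = 17856
End of period: [2868, 13832, 6230, 17856]
Period 2:
Births: 13832 * 0.33 = 4565  |  6230 * 0.058 = 361 → 4926
15–29: 2868 * 0.981 = 2814
30–44: 13832 * 0.944 = 13057
45+: 6230 * 0.956 + 17856 * 0.675 = 5956 + 12053 = 18009
End of period: [4926, 2814, 13057, 18009]
Period 3:
Births: 2814 * 0.33 = 929  |  13057 * 0.058 = 757 → 1686
15–29: 4926 * 0.981 = 4832
30–44: 2814 * 0.944 = 2656
45+: 13057 * 0.956 + 18009 * 0.675 = 12482 + 12156 = 24638
End of period: [1686, 4832, 2656, 24638]
Scenario A total after 3 periods: 33812
Scenario B projection —
Period 1:
Births: 6600 * 0.36 = 2376  |  11900 * 0.058 = 690 → 3066
15–29: 14100 * 0.981 = 13832
30–44: 6600 * 0.944 = 6230
45+: 11900 * 0.956 + 9600 * 0.675 = 11376 + 6480 = 17856
End of period: [3066, 13832, 6230, 17856]
Period 2:
Births: 13832 * 0.36 = 4980  |  6230 * 0.058 = 361 → 5341
15–29: 3066 * 0.981 = 3008
30–44: 13832 * 0.944 = 13057
45+: 6230 * 0.956 + 17856 * 0.675 = 5956 + 12053 = 18009
End of period: [5341, 3008, 13057, 18009]
Period 3:
Births: 3008 * 0.36 = 1083  |  13057 * 0.058 = 757 → 1840
15–29: 5341 * 0.981 = 5240
30–44: 3008 * 0.944 = 2840
45+: 13057 * 0.956 + 18009 * 0.675 = 12482 + 12156 = 24638
End of period: [1840, 5240, 2840, 24638]
Scenario B total after 3 periods: 34558
Difference B − A = 34558 − 33812 = 746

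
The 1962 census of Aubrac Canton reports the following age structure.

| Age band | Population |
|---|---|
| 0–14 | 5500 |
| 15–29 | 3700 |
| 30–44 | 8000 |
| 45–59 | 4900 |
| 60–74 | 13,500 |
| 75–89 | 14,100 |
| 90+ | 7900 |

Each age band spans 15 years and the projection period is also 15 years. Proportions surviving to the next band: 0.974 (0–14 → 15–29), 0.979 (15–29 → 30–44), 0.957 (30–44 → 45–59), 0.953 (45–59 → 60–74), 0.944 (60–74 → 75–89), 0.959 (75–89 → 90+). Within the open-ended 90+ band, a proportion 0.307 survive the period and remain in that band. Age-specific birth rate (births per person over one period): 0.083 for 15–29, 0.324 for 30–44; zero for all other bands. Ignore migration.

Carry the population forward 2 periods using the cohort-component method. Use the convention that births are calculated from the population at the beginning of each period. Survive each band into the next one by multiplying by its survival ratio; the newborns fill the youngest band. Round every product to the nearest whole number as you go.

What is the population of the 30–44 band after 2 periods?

[period 1]
Births: 3700 × 0.083 = 307, 8000 × 0.324 = 2592 ⇒ total 2899
15–29: 5500 × 0.974 = 5357
30–44: 3700 × 0.979 = 3622
45–59: 8000 × 0.957 = 7656
60–74: 4900 × 0.953 = 4670
75–89: 13500 × 0.944 = 12744
90+: 14100 × 0.959 + 7900 × 0.307 = 13522 + 2425 = 15947
Giving 2899 / 5357 / 3622 / 7656 / 4670 / 12744 / 15947.
[period 2]
Births: 5357 × 0.083 = 445, 3622 × 0.324 = 1174 ⇒ total 1619
15–29: 2899 × 0.974 = 2824
30–44: 5357 × 0.979 = 5245
45–59: 3622 × 0.957 = 3466
60–74: 7656 × 0.953 = 7296
75–89: 4670 × 0.944 = 4408
90+: 12744 × 0.959 + 15947 × 0.307 = 12221 + 4896 = 17117
Giving 1619 / 2824 / 5245 / 3466 / 7296 / 4408 / 17117.

5245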